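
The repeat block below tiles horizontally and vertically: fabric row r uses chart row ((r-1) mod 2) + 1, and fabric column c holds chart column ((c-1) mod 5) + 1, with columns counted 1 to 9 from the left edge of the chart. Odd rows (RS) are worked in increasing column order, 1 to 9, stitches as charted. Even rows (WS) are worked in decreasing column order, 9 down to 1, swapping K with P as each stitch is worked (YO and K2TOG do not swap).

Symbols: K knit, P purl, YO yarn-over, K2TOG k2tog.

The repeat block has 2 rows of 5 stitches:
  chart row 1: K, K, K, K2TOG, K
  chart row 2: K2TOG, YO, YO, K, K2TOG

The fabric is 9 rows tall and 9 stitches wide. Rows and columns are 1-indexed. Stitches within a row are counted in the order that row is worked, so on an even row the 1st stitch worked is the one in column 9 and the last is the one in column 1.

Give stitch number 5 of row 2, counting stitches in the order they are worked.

== STITCH ==
K2TOG

Derivation:
Row 2 uses chart row ((2-1) mod 2)+1 = 2. Row 2 is even, so WS.
Chart row 2 tiled across columns 1-9: K2TOG YO YO K K2TOG K2TOG YO YO K
Wrong side: read the tiled row from column 9 down to 1 and exchange K with P (leave YO, K2TOG).
Row 2 as worked: P YO YO K2TOG K2TOG P YO YO K2TOG
Counting 5 along the worked row gives K2TOG.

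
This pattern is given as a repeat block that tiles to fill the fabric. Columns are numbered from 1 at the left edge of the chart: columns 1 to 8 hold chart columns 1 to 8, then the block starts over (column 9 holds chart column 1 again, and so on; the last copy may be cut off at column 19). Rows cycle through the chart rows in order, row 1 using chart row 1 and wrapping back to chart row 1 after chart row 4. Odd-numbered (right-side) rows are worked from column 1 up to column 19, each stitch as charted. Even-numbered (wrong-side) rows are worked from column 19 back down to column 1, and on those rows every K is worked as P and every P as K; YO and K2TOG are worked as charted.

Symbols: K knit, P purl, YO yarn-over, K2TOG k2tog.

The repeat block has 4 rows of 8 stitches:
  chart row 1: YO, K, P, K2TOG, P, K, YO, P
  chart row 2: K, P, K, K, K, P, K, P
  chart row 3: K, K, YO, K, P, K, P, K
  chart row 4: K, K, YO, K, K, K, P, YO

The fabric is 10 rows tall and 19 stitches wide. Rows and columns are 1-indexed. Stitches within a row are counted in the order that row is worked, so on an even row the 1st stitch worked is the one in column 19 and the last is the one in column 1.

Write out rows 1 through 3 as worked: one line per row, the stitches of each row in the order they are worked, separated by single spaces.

Row 1: chart row 1, RS - tile across columns 1-19 and work as-is.
Row 2: chart row 2, WS - tiled (columns 1-19): K P K K K P K P K P K K K P K P K P K; work from column 19 back to 1 with K<->P swapped.
Row 3: chart row 3, RS - tile across columns 1-19 and work as-is.

== ROWS AS WORKED ==
YO K P K2TOG P K YO P YO K P K2TOG P K YO P YO K P
P K P K P K P P P K P K P K P P P K P
K K YO K P K P K K K YO K P K P K K K YO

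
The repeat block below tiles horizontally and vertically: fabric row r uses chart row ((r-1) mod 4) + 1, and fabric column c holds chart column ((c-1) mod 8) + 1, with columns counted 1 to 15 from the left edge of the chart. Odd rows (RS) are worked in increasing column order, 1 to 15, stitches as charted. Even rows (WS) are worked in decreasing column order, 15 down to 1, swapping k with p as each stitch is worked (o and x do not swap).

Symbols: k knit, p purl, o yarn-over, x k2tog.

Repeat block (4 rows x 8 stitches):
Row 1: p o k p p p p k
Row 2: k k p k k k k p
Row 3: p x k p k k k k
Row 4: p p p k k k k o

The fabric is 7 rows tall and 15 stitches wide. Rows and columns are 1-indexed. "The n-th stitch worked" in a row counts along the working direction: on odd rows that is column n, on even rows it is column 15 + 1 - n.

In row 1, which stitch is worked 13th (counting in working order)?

Row 1: (1-1) mod 4 = 0, so use chart row 1. Odd row -> RS.
Chart row 1 tiled across columns 1-15: p o k p p p p k p o k p p p p
RS: work column 1 to column 15, symbols as charted — the tiled row is the row as worked.
Stitch 13 in working order -> p

Result:
p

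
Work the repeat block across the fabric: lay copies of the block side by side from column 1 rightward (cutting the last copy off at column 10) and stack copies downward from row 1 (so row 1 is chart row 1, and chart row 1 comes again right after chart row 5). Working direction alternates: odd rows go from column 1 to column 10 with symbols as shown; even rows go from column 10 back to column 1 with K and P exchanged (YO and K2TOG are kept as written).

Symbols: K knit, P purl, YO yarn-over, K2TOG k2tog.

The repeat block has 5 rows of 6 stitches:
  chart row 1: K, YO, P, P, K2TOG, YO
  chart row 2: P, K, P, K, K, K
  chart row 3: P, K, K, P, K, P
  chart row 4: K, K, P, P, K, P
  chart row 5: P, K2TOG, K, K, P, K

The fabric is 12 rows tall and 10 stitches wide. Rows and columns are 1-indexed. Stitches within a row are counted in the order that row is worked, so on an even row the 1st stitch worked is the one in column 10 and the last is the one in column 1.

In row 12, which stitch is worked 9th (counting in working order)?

Result:
P

Derivation:
For row 12: chart row = ((12-1) mod 5) + 1 = 2; this is a WS (even) row.
Chart row 2 tiled across columns 1-10: P K P K K K P K P K
WS: work from column 10 back to column 1 (reverse the tiled row), swapping K<->P (YO and K2TOG unchanged).
Row 12 as worked: P K P K P P P K P K
Stitch 9 in working order -> P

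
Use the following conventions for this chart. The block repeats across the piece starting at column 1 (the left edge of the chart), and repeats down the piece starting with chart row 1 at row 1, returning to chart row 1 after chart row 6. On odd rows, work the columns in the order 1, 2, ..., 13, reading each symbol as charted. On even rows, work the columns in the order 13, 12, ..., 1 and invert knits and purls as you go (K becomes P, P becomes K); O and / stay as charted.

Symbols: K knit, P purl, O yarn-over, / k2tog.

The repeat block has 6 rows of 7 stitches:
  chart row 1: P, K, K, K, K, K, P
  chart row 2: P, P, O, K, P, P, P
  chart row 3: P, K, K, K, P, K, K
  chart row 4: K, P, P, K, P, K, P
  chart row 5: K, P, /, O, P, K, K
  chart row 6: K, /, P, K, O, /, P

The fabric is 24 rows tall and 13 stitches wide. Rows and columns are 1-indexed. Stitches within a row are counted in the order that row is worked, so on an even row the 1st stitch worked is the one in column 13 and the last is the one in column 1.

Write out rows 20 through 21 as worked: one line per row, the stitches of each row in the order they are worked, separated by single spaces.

Row 20: chart row 2, WS - tiled (columns 1-13): P P O K P P P P P O K P P; work from column 13 back to 1 with K<->P swapped.
Row 21: chart row 3, RS - tile across columns 1-13 and work as-is.

== ROWS AS WORKED ==
K K P O K K K K K P O K K
P K K K P K K P K K K P K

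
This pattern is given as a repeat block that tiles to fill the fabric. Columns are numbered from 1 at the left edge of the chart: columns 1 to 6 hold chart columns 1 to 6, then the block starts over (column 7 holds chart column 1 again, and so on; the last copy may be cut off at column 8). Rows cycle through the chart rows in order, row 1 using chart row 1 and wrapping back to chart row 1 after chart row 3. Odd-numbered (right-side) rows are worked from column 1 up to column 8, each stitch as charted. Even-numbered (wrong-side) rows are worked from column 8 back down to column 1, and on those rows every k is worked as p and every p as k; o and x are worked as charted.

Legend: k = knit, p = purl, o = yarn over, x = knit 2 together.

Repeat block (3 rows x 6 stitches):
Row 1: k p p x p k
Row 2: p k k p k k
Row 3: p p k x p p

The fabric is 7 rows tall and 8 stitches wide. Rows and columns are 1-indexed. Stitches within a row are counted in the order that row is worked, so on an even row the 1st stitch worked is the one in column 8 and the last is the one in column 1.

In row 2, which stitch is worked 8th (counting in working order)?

Result:
k

Derivation:
Row 2: (2-1) mod 3 = 1, so use chart row 2. Even row -> WS.
Chart row 2 tiled across columns 1-8: p k k p k k p k
WS: work from column 8 back to column 1 (reverse the tiled row), swapping k<->p (o and x unchanged).
Row 2 as worked: p k p p k p p k
Stitch 8 in working order -> k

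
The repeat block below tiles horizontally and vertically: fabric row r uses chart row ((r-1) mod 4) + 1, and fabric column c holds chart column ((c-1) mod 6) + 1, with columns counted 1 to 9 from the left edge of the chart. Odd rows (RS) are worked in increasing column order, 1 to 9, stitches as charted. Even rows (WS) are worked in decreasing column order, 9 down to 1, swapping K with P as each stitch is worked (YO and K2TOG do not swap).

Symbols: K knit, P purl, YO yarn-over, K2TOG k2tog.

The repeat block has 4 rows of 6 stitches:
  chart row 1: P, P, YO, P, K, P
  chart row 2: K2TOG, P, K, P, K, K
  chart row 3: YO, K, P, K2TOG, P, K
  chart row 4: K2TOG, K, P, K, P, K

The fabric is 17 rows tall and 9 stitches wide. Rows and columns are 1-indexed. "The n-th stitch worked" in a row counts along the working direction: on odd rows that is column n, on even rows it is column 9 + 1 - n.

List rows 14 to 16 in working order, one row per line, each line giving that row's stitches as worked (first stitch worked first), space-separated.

== ROWS AS WORKED ==
P K K2TOG P P K P K K2TOG
YO K P K2TOG P K YO K P
K P K2TOG P K P K P K2TOG

Derivation:
Row 14: chart row 2, WS - tiled (columns 1-9): K2TOG P K P K K K2TOG P K; work from column 9 back to 1 with K<->P swapped.
Row 15: chart row 3, RS - tile across columns 1-9 and work as-is.
Row 16: chart row 4, WS - tiled (columns 1-9): K2TOG K P K P K K2TOG K P; work from column 9 back to 1 with K<->P swapped.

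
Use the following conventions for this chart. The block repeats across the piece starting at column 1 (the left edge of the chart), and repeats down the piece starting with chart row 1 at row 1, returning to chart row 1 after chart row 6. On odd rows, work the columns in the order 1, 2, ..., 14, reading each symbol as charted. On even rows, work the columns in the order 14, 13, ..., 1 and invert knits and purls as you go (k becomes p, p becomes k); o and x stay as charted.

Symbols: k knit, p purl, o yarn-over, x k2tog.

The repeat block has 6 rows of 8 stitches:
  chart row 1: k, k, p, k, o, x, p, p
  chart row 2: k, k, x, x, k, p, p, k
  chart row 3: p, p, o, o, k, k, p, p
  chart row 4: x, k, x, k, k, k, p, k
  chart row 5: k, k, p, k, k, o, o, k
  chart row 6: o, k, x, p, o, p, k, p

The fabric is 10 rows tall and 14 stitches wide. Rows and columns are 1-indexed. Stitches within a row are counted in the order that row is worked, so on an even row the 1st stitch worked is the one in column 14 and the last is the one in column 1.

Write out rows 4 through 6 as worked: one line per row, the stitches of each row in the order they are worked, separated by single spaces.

== ROWS AS WORKED ==
p p p x p x p k p p p x p x
k k p k k o o k k k p k k o
k o k x p o k p k o k x p o

Derivation:
Row 4: chart row 4, WS - tiled (columns 1-14): x k x k k k p k x k x k k k; work from column 14 back to 1 with k<->p swapped.
Row 5: chart row 5, RS - tile across columns 1-14 and work as-is.
Row 6: chart row 6, WS - tiled (columns 1-14): o k x p o p k p o k x p o p; work from column 14 back to 1 with k<->p swapped.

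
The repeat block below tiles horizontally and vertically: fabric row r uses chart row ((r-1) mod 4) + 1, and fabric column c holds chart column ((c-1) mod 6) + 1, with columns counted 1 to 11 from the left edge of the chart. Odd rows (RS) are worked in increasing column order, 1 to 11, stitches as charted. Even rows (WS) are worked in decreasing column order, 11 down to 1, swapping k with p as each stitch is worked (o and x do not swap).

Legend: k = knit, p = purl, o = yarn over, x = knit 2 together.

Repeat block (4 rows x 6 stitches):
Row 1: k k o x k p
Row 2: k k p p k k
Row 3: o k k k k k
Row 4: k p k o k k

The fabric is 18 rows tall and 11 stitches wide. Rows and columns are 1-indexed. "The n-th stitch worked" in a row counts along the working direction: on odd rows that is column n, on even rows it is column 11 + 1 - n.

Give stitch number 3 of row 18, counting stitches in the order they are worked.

== STITCH ==
k

Derivation:
Row 18: (18-1) mod 4 = 1, so use chart row 2. Even row -> WS.
Chart row 2 tiled across columns 1-11: k k p p k k k k p p k
WS row: flip the tiled sequence (start at column 11) and apply k<->p; o and x stay.
Row 18 as worked: p k k p p p p k k p p
Counting 3 along the worked row gives k.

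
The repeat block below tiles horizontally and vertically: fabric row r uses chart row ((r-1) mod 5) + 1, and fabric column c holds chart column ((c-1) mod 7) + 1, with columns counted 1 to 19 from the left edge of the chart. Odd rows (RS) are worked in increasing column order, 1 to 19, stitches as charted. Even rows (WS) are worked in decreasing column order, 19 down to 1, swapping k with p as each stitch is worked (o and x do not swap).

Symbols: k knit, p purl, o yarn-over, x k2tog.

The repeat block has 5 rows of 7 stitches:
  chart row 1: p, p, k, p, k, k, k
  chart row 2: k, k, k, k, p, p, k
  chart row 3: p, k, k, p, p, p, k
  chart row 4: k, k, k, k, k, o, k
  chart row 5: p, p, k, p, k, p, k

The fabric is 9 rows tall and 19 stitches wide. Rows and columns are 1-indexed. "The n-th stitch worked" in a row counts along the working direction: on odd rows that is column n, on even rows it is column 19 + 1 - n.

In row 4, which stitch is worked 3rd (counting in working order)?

Row 4: (4-1) mod 5 = 3, so use chart row 4. Even row -> WS.
Chart row 4 tiled across columns 1-19: k k k k k o k k k k k k o k k k k k k
WS: work from column 19 back to column 1 (reverse the tiled row), swapping k<->p (o and x unchanged).
Row 4 as worked: p p p p p p o p p p p p p o p p p p p
Stitch 3 in working order -> p

Stitch:
p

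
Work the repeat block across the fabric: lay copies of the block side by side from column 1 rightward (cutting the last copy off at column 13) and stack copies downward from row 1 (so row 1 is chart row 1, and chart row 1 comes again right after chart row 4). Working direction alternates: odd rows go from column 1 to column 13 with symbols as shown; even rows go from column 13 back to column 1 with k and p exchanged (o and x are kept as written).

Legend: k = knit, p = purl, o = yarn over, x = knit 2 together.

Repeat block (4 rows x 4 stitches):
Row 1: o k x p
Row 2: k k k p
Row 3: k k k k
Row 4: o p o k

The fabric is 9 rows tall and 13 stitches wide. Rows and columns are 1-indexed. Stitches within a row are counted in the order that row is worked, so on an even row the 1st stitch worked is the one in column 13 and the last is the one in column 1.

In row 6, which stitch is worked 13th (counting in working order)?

For row 6: chart row = ((6-1) mod 4) + 1 = 2; this is a WS (even) row.
Chart row 2 tiled across columns 1-13: k k k p k k k p k k k p k
Wrong side: read the tiled row from column 13 down to 1 and exchange k with p (leave o, x).
Row 6 as worked: p k p p p k p p p k p p p
Counting 13 along the worked row gives p.

== STITCH ==
p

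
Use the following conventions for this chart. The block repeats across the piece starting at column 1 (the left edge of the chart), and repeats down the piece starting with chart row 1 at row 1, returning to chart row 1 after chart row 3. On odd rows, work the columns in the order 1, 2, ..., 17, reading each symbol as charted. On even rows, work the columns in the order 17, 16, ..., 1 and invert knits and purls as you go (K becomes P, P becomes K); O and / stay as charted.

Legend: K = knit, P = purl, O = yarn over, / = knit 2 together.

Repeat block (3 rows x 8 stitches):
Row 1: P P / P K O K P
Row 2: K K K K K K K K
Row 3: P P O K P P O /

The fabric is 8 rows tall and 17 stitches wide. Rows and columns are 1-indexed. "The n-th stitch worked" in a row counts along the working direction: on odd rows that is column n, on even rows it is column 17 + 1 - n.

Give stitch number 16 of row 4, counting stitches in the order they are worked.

Result:
K

Derivation:
Row 4 uses chart row ((4-1) mod 3)+1 = 1. Row 4 is even, so WS.
Chart row 1 tiled across columns 1-17: P P / P K O K P P P / P K O K P P
Wrong side: read the tiled row from column 17 down to 1 and exchange K with P (leave O, /).
Row 4 as worked: K K P O P K / K K K P O P K / K K
The 16th stitch worked is K.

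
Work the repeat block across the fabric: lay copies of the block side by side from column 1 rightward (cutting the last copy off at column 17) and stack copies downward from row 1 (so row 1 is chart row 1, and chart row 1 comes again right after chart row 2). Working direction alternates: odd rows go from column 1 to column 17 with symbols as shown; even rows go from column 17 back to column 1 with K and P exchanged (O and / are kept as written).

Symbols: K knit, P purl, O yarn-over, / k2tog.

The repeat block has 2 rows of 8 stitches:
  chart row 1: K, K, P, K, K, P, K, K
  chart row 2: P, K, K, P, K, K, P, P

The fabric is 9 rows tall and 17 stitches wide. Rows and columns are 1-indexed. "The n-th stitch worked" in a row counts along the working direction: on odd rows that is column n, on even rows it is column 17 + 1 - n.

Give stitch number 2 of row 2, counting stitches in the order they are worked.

Stitch:
K

Derivation:
For row 2: chart row = ((2-1) mod 2) + 1 = 2; this is a WS (even) row.
Chart row 2 tiled across columns 1-17: P K K P K K P P P K K P K K P P P
Wrong side: read the tiled row from column 17 down to 1 and exchange K with P (leave O, /).
Row 2 as worked: K K K P P K P P K K K P P K P P K
Counting 2 along the worked row gives K.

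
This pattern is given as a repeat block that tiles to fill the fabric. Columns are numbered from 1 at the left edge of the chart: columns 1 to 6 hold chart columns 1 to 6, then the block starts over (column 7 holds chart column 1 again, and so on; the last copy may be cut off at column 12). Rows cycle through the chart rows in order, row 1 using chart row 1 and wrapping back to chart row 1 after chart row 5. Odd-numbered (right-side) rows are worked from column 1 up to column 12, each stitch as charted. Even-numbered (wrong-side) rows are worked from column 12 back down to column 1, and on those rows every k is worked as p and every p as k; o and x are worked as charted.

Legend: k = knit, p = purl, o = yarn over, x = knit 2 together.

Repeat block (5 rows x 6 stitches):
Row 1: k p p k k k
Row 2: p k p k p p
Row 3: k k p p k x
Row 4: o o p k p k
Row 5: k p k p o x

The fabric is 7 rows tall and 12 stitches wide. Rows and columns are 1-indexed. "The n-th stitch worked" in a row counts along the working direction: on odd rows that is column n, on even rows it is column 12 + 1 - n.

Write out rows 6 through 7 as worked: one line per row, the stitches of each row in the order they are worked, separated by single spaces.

Rows as worked:
p p p k k p p p p k k p
p k p k p p p k p k p p

Derivation:
Row 6: chart row 1, WS - tiled (columns 1-12): k p p k k k k p p k k k; work from column 12 back to 1 with k<->p swapped.
Row 7: chart row 2, RS - tile across columns 1-12 and work as-is.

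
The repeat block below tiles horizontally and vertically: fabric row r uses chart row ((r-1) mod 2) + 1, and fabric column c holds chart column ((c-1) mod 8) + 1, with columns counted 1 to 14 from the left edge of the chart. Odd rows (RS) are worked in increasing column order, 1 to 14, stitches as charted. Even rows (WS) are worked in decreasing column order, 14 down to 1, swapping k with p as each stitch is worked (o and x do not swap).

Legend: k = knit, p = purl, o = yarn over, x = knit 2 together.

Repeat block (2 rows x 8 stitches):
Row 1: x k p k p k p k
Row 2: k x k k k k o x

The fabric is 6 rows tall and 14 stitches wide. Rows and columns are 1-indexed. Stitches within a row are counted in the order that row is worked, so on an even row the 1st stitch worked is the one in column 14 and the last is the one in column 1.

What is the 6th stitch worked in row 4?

Row 4 uses chart row ((4-1) mod 2)+1 = 2. Row 4 is even, so WS.
Chart row 2 tiled across columns 1-14: k x k k k k o x k x k k k k
WS: work from column 14 back to column 1 (reverse the tiled row), swapping k<->p (o and x unchanged).
Row 4 as worked: p p p p x p x o p p p p x p
The 6th stitch worked is p.

Result:
p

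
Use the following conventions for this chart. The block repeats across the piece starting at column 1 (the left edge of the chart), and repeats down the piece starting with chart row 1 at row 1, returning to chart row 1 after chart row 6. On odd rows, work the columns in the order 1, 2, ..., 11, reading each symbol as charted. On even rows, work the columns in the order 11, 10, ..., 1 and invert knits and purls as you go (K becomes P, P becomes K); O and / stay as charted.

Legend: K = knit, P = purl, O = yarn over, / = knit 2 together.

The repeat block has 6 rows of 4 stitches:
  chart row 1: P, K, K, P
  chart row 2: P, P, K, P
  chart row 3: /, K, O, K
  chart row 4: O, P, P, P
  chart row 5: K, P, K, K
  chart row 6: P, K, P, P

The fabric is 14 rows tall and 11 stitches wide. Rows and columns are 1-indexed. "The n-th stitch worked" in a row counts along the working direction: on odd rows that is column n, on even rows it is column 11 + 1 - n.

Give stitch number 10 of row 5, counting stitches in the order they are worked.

For row 5: chart row = ((5-1) mod 6) + 1 = 5; this is a RS (odd) row.
Chart row 5 tiled across columns 1-11: K P K K K P K K K P K
Right side: take the tiled row as-is (worked left to right from column 1).
Counting 10 along the worked row gives P.

Stitch:
P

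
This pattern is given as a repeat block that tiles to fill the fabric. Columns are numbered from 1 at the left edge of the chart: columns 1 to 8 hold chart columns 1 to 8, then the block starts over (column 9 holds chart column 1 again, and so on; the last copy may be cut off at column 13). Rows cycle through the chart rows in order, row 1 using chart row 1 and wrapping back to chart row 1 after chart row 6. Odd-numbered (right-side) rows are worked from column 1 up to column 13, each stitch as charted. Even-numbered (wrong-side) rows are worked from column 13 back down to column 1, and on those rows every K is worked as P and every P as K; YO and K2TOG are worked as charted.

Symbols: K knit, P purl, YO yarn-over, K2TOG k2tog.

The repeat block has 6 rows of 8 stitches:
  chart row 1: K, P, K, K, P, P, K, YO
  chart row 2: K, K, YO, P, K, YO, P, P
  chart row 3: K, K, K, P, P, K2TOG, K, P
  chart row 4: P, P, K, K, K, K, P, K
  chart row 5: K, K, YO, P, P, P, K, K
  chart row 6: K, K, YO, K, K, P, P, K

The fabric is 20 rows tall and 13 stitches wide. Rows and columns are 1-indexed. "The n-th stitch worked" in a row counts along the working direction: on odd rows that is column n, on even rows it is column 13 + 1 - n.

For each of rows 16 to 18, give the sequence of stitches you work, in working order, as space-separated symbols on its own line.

Result:
P P P K K P K P P P P K K
K K YO P P P K K K K YO P P
P P YO P P P K K P P YO P P

Derivation:
Row 16: chart row 4, WS - tiled (columns 1-13): P P K K K K P K P P K K K; work from column 13 back to 1 with K<->P swapped.
Row 17: chart row 5, RS - tile across columns 1-13 and work as-is.
Row 18: chart row 6, WS - tiled (columns 1-13): K K YO K K P P K K K YO K K; work from column 13 back to 1 with K<->P swapped.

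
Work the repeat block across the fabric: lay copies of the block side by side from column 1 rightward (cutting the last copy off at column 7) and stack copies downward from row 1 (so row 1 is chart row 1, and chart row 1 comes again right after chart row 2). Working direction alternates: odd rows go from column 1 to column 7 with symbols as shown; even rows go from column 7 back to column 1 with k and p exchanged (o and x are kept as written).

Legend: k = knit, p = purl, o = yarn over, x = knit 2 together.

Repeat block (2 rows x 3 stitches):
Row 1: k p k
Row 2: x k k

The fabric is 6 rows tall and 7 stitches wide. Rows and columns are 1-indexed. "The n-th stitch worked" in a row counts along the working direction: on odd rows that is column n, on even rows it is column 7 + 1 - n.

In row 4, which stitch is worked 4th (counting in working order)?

Result:
x

Derivation:
Row 4 uses chart row ((4-1) mod 2)+1 = 2. Row 4 is even, so WS.
Chart row 2 tiled across columns 1-7: x k k x k k x
Wrong side: read the tiled row from column 7 down to 1 and exchange k with p (leave o, x).
Row 4 as worked: x p p x p p x
The 4th stitch worked is x.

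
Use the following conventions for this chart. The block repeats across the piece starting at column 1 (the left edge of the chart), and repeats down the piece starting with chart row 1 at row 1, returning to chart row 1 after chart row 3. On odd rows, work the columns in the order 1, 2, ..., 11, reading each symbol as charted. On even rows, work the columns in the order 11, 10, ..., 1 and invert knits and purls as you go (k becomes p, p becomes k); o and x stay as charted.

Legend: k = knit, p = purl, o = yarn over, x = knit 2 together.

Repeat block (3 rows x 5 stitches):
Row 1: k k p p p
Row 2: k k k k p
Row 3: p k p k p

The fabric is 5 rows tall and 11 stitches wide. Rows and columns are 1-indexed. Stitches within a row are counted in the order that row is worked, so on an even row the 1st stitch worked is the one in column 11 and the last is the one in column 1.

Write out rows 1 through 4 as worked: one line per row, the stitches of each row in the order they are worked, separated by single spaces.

Row 1: chart row 1, RS - tile across columns 1-11 and work as-is.
Row 2: chart row 2, WS - tiled (columns 1-11): k k k k p k k k k p k; work from column 11 back to 1 with k<->p swapped.
Row 3: chart row 3, RS - tile across columns 1-11 and work as-is.
Row 4: chart row 1, WS - tiled (columns 1-11): k k p p p k k p p p k; work from column 11 back to 1 with k<->p swapped.

Rows as worked:
k k p p p k k p p p k
p k p p p p k p p p p
p k p k p p k p k p p
p k k k p p k k k p p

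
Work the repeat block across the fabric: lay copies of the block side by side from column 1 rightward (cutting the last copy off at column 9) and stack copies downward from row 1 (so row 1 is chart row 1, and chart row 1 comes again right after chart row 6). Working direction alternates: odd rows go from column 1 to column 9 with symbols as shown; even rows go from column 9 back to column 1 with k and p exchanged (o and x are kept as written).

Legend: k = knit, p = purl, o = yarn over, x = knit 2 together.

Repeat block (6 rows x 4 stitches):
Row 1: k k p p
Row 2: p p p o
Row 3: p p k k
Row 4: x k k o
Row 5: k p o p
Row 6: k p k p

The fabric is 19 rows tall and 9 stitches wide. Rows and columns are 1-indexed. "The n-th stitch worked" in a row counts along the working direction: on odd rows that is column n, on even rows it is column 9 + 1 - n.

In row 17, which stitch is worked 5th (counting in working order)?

For row 17: chart row = ((17-1) mod 6) + 1 = 5; this is a RS (odd) row.
Chart row 5 tiled across columns 1-9: k p o p k p o p k
RS row: no reversal, no swap; stitch n worked = column n.
The 5th stitch worked is k.

Result:
k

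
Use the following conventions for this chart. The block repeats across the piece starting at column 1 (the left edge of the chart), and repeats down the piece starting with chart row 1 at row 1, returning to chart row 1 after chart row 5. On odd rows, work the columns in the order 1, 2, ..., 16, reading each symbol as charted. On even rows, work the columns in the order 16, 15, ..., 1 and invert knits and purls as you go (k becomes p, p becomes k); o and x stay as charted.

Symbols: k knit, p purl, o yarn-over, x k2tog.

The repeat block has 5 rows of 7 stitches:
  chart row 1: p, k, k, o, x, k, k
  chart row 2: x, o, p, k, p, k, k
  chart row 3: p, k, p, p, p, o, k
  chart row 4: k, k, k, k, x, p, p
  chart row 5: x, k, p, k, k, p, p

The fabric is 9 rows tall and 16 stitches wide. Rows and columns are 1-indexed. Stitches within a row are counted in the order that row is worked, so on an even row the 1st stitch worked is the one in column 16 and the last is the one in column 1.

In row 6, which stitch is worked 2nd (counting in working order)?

Stitch:
k

Derivation:
For row 6: chart row = ((6-1) mod 5) + 1 = 1; this is a WS (even) row.
Chart row 1 tiled across columns 1-16: p k k o x k k p k k o x k k p k
WS row: flip the tiled sequence (start at column 16) and apply k<->p; o and x stay.
Row 6 as worked: p k p p x o p p k p p x o p p k
Stitch 2 in working order -> k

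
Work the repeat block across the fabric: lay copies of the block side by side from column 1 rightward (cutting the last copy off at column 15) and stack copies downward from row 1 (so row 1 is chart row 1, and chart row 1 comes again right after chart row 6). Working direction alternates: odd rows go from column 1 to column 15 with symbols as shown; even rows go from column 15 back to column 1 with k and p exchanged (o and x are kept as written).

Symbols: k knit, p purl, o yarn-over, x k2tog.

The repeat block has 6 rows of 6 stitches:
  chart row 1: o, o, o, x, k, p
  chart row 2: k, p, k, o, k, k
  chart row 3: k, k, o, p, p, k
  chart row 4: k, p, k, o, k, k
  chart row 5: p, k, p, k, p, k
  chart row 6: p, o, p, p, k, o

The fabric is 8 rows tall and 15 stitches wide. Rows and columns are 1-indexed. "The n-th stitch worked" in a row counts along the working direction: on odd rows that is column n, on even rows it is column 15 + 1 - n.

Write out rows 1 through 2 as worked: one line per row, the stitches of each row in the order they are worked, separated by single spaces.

Row 1: chart row 1, RS - tile across columns 1-15 and work as-is.
Row 2: chart row 2, WS - tiled (columns 1-15): k p k o k k k p k o k k k p k; work from column 15 back to 1 with k<->p swapped.

Result:
o o o x k p o o o x k p o o o
p k p p p o p k p p p o p k p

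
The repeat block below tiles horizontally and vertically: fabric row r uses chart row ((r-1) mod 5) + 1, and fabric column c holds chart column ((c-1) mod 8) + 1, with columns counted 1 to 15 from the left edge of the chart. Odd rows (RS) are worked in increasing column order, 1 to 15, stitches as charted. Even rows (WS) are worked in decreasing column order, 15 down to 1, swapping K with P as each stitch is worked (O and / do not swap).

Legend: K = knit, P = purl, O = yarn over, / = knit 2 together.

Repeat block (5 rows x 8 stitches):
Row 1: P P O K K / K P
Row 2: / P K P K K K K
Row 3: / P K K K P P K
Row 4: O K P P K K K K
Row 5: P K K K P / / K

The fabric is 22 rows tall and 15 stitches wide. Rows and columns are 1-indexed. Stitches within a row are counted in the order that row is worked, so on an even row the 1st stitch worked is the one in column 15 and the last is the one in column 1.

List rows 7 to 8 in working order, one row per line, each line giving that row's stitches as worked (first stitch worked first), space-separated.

Row 7: chart row 2, RS - tile across columns 1-15 and work as-is.
Row 8: chart row 3, WS - tiled (columns 1-15): / P K K K P P K / P K K K P P; work from column 15 back to 1 with K<->P swapped.

== ROWS AS WORKED ==
/ P K P K K K K / P K P K K K
K K P P P K / P K K P P P K /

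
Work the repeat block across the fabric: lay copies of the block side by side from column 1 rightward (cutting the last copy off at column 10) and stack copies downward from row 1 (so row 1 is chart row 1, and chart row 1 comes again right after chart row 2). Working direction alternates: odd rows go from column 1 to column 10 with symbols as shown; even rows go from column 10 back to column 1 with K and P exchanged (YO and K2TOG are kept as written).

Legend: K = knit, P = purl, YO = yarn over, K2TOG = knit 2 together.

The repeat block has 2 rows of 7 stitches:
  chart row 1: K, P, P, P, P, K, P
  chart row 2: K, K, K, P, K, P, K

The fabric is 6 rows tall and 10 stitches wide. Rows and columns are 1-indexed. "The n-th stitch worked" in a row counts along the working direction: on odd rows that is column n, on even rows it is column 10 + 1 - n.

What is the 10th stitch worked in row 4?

Row 4 uses chart row ((4-1) mod 2)+1 = 2. Row 4 is even, so WS.
Chart row 2 tiled across columns 1-10: K K K P K P K K K K
WS: work from column 10 back to column 1 (reverse the tiled row), swapping K<->P (YO and K2TOG unchanged).
Row 4 as worked: P P P P K P K P P P
Counting 10 along the worked row gives P.

Stitch:
P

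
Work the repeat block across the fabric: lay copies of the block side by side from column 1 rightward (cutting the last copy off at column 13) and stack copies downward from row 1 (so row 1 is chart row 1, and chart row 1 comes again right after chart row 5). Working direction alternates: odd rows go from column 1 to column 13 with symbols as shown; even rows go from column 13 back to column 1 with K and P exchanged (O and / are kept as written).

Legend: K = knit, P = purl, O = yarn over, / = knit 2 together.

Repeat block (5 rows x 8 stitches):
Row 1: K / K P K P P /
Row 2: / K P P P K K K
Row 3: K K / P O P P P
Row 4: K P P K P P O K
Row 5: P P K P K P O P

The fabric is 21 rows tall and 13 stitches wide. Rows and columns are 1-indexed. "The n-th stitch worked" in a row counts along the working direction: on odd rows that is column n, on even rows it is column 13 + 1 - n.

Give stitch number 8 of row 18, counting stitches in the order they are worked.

Row 18: (18-1) mod 5 = 2, so use chart row 3. Even row -> WS.
Chart row 3 tiled across columns 1-13: K K / P O P P P K K / P O
WS row: flip the tiled sequence (start at column 13) and apply K<->P; O and / stay.
Row 18 as worked: O K / P P K K K O K / P P
The 8th stitch worked is K.

== STITCH ==
K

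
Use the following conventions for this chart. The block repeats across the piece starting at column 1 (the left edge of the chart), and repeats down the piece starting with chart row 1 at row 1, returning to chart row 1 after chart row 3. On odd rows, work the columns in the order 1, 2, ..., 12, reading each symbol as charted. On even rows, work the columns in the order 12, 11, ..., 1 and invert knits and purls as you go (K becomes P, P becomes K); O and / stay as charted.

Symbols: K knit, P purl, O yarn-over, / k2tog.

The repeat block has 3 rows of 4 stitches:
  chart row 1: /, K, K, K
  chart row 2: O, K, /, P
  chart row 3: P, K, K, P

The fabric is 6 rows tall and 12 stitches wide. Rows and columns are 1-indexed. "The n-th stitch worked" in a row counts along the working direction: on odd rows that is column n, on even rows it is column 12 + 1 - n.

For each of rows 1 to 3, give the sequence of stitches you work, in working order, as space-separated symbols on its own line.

Result:
/ K K K / K K K / K K K
K / P O K / P O K / P O
P K K P P K K P P K K P

Derivation:
Row 1: chart row 1, RS - tile across columns 1-12 and work as-is.
Row 2: chart row 2, WS - tiled (columns 1-12): O K / P O K / P O K / P; work from column 12 back to 1 with K<->P swapped.
Row 3: chart row 3, RS - tile across columns 1-12 and work as-is.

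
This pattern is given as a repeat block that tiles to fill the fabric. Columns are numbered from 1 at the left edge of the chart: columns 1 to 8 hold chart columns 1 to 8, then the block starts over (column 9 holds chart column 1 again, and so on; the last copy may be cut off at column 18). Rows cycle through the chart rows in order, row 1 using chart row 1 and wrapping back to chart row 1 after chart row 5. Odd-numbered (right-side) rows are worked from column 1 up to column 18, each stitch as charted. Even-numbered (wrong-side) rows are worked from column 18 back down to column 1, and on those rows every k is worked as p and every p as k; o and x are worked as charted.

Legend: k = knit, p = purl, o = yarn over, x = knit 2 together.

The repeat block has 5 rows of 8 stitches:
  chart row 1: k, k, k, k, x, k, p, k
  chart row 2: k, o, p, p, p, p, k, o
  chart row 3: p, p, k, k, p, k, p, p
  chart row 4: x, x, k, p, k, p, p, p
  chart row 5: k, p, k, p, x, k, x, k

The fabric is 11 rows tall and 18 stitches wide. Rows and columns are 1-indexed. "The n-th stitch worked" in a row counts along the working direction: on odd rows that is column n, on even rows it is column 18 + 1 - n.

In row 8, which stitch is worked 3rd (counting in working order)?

Row 8: (8-1) mod 5 = 2, so use chart row 3. Even row -> WS.
Chart row 3 tiled across columns 1-18: p p k k p k p p p p k k p k p p p p
WS row: flip the tiled sequence (start at column 18) and apply k<->p; o and x stay.
Row 8 as worked: k k k k p k p p k k k k p k p p k k
The 3rd stitch worked is k.

Stitch:
k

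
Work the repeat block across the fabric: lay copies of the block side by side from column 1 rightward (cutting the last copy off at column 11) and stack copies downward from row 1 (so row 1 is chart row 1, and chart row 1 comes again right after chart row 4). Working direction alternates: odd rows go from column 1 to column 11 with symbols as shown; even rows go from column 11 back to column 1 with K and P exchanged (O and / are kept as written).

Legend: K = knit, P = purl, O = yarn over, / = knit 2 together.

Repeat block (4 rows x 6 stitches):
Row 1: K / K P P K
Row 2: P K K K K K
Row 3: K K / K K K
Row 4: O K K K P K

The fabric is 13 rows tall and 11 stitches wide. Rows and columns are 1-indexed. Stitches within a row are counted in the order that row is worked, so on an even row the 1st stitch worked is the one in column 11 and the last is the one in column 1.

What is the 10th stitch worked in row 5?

Result:
P

Derivation:
For row 5: chart row = ((5-1) mod 4) + 1 = 1; this is a RS (odd) row.
Chart row 1 tiled across columns 1-11: K / K P P K K / K P P
Right side: take the tiled row as-is (worked left to right from column 1).
The 10th stitch worked is P.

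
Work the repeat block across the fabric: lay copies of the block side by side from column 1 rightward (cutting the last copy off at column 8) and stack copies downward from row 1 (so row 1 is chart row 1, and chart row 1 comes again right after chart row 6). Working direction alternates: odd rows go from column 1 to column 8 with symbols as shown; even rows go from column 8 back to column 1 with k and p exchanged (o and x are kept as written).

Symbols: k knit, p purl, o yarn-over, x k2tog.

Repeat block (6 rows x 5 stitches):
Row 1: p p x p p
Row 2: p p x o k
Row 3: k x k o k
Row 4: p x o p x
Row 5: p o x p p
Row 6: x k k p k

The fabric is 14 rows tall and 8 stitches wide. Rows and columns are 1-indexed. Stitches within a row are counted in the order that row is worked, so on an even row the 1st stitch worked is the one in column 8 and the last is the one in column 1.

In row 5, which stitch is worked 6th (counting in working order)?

Row 5 uses chart row ((5-1) mod 6)+1 = 5. Row 5 is odd, so RS.
Chart row 5 tiled across columns 1-8: p o x p p p o x
RS row: no reversal, no swap; stitch n worked = column n.
Counting 6 along the worked row gives p.

Stitch:
p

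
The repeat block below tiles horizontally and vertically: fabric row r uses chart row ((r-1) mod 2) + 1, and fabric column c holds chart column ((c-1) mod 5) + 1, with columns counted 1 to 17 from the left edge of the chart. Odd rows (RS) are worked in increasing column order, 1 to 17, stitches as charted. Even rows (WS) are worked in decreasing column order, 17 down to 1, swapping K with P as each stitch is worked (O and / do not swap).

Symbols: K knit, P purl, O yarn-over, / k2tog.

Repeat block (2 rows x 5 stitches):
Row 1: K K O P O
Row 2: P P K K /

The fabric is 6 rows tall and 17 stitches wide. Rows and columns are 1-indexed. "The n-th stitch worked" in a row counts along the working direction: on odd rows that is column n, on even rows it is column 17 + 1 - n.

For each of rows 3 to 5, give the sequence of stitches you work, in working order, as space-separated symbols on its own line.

Row 3: chart row 1, RS - tile across columns 1-17 and work as-is.
Row 4: chart row 2, WS - tiled (columns 1-17): P P K K / P P K K / P P K K / P P; work from column 17 back to 1 with K<->P swapped.
Row 5: chart row 1, RS - tile across columns 1-17 and work as-is.

== ROWS AS WORKED ==
K K O P O K K O P O K K O P O K K
K K / P P K K / P P K K / P P K K
K K O P O K K O P O K K O P O K K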